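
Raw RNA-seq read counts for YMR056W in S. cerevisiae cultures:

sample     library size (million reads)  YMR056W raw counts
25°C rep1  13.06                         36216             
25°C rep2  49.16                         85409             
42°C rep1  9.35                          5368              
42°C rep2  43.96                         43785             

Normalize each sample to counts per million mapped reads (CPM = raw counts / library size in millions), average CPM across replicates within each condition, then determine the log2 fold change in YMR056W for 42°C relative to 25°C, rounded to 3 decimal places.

CPM(25°C rep1) = 36216 / 13.06 = 2773.0475
CPM(25°C rep2) = 85409 / 49.16 = 1737.3678
CPM(42°C rep1) = 5368 / 9.35 = 574.1176
CPM(42°C rep2) = 43785 / 43.96 = 996.0191
mean CPM(25°C) = 2255.2076; mean CPM(42°C) = 785.0684
Fold change = 785.0684 / 2255.2076 = 0.34811
log2(0.34811) = -1.5224

-1.522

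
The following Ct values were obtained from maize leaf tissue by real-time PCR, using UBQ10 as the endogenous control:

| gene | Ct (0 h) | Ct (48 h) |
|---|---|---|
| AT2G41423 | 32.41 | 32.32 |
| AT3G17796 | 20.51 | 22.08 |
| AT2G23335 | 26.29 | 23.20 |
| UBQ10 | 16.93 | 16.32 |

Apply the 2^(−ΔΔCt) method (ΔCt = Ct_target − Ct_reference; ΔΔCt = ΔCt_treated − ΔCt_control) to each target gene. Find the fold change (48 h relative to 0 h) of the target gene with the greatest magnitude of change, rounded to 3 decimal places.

AT2G41423: ΔΔCt = (32.32−16.32) − (32.41−16.93) = 16.00 − 15.48 = 0.52; fold change = 2^-0.52 = 0.697
AT3G17796: ΔΔCt = (22.08−16.32) − (20.51−16.93) = 5.76 − 3.58 = 2.18; fold change = 2^-2.18 = 0.221
AT2G23335: ΔΔCt = (23.20−16.32) − (26.29−16.93) = 6.88 − 9.36 = -2.48; fold change = 2^2.48 = 5.579
AT2G23335 has the largest |ΔΔCt| = 2.48.

5.579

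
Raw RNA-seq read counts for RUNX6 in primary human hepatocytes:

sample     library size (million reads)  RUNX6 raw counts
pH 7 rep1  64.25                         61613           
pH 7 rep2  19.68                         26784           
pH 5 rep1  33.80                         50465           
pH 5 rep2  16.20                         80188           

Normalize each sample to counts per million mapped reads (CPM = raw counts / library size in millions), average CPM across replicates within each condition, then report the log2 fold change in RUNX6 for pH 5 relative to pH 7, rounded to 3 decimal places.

1.474

CPM(pH 7 rep1) = 61613 / 64.25 = 958.9572
CPM(pH 7 rep2) = 26784 / 19.68 = 1360.9756
CPM(pH 5 rep1) = 50465 / 33.80 = 1493.0473
CPM(pH 5 rep2) = 80188 / 16.20 = 4949.8765
mean CPM(pH 7) = 1159.9664; mean CPM(pH 5) = 3221.4619
Fold change = 3221.4619 / 1159.9664 = 2.77720
log2(2.77720) = 1.4736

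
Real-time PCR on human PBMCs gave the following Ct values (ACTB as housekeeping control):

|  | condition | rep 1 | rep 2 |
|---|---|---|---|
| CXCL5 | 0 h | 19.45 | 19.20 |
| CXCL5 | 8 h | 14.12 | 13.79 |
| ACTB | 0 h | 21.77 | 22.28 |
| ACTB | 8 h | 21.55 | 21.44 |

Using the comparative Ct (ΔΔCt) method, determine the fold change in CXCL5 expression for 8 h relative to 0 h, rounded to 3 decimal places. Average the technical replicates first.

Mean Ct: CXCL5 0 h 19.325; CXCL5 8 h 13.955; ACTB 0 h 22.025; ACTB 8 h 21.495
ΔCt(0 h) = 19.325 − 22.025 = -2.700
ΔCt(8 h) = 13.955 − 21.495 = -7.540
ΔΔCt = -7.540 − (-2.700) = -4.840
Fold change = 2^(−(-4.840)) = 2^4.840 = 28.6408

28.641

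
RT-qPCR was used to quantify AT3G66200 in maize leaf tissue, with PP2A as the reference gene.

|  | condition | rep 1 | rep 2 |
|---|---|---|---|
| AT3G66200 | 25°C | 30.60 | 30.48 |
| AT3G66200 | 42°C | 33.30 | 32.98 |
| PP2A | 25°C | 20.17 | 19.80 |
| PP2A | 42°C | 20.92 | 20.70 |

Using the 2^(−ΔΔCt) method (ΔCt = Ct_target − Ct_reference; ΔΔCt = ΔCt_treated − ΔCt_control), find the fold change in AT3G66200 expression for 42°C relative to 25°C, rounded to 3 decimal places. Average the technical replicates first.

Mean Ct: AT3G66200 25°C 30.540; AT3G66200 42°C 33.140; PP2A 25°C 19.985; PP2A 42°C 20.810
ΔCt(25°C) = 30.540 − 19.985 = 10.555
ΔCt(42°C) = 33.140 − 20.810 = 12.330
ΔΔCt = 12.330 − 10.555 = 1.775
Fold change = 2^(−1.775) = 0.2922

0.292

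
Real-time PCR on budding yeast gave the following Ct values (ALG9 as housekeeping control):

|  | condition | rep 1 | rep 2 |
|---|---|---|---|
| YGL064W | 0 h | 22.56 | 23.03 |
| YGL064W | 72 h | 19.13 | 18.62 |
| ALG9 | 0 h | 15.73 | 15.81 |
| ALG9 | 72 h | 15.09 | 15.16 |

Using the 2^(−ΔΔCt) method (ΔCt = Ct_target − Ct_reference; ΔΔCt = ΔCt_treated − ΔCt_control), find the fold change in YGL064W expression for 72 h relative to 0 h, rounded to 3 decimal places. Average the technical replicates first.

9.680

Mean Ct: YGL064W 0 h 22.795; YGL064W 72 h 18.875; ALG9 0 h 15.770; ALG9 72 h 15.125
ΔCt(0 h) = 22.795 − 15.770 = 7.025
ΔCt(72 h) = 18.875 − 15.125 = 3.750
ΔΔCt = 3.750 − 7.025 = -3.275
Fold change = 2^(−(-3.275)) = 2^3.275 = 9.6800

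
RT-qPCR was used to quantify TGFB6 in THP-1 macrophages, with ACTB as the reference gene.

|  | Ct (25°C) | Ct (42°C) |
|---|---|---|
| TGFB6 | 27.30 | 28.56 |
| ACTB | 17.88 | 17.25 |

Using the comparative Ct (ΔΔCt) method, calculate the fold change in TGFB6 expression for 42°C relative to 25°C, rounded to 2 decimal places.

ΔCt(25°C) = 27.300 − 17.880 = 9.420
ΔCt(42°C) = 28.560 − 17.250 = 11.310
ΔΔCt = 11.310 − 9.420 = 1.890
Fold change = 2^(−1.890) = 0.270

0.27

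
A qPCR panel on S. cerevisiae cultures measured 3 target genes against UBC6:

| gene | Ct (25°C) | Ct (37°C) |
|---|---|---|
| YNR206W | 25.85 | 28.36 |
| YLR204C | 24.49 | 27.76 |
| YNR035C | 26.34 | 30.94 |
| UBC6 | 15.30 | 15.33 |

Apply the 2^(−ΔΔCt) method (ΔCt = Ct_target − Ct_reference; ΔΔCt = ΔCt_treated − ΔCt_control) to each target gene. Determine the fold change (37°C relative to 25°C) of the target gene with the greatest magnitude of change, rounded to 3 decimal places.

0.042

YNR206W: ΔΔCt = (28.36−15.33) − (25.85−15.30) = 13.03 − 10.55 = 2.48; fold change = 2^-2.48 = 0.179
YLR204C: ΔΔCt = (27.76−15.33) − (24.49−15.30) = 12.43 − 9.19 = 3.24; fold change = 2^-3.24 = 0.106
YNR035C: ΔΔCt = (30.94−15.33) − (26.34−15.30) = 15.61 − 11.04 = 4.57; fold change = 2^-4.57 = 0.042
YNR035C has the largest |ΔΔCt| = 4.57.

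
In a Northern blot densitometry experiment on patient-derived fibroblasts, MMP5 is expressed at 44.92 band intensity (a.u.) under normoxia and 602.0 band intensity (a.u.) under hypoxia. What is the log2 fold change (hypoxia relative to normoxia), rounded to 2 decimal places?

Fold change = 602.0 / 44.92 = 13.4016
log2(13.4016) = 3.744

3.74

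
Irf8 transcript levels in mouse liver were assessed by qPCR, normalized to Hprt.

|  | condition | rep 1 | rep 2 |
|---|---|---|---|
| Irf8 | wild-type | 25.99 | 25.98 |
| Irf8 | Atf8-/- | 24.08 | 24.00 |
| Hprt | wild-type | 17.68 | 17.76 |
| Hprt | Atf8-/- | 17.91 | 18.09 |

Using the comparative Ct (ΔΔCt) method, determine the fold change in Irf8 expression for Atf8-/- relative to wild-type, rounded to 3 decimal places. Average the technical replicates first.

4.675

Mean Ct: Irf8 wild-type 25.985; Irf8 Atf8-/- 24.040; Hprt wild-type 17.720; Hprt Atf8-/- 18.000
ΔCt(wild-type) = 25.985 − 17.720 = 8.265
ΔCt(Atf8-/-) = 24.040 − 18.000 = 6.040
ΔΔCt = 6.040 − 8.265 = -2.225
Fold change = 2^(−(-2.225)) = 2^2.225 = 4.6751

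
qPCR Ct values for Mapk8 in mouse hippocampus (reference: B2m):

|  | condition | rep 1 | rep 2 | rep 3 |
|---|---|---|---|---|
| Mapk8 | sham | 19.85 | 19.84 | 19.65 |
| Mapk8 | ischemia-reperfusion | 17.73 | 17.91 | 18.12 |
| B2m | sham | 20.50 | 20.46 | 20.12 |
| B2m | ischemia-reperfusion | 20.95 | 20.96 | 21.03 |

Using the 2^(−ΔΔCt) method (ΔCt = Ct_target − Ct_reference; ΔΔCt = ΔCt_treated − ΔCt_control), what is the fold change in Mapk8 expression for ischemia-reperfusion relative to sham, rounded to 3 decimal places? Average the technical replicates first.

Mean Ct: Mapk8 sham 19.780; Mapk8 ischemia-reperfusion 17.920; B2m sham 20.360; B2m ischemia-reperfusion 20.980
ΔCt(sham) = 19.780 − 20.360 = -0.580
ΔCt(ischemia-reperfusion) = 17.920 − 20.980 = -3.060
ΔΔCt = -3.060 − (-0.580) = -2.480
Fold change = 2^(−(-2.480)) = 2^2.480 = 5.5790

5.579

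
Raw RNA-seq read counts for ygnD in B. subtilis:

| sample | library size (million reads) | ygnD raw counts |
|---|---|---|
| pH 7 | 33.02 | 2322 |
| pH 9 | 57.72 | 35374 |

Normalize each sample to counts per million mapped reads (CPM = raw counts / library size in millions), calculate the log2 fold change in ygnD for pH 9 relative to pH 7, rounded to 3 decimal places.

3.124

CPM(pH 7) = 2322 / 33.02 = 70.3210
CPM(pH 9) = 35374 / 57.72 = 612.8552
Fold change = 612.8552 / 70.3210 = 8.71511
log2(8.71511) = 3.1235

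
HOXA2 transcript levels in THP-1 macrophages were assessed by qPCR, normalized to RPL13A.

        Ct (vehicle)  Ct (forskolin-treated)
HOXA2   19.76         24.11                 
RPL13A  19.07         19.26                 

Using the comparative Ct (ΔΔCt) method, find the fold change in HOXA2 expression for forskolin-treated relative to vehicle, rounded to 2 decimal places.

ΔCt(vehicle) = 19.760 − 19.070 = 0.690
ΔCt(forskolin-treated) = 24.110 − 19.260 = 4.850
ΔΔCt = 4.850 − 0.690 = 4.160
Fold change = 2^(−4.160) = 0.056

0.06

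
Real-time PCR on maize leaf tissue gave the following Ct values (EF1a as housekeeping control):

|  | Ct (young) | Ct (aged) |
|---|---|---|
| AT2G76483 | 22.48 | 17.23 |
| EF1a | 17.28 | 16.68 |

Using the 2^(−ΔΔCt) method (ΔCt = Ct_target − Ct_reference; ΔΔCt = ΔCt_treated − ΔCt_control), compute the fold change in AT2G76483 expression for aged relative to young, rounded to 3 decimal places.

ΔCt(young) = 22.480 − 17.280 = 5.200
ΔCt(aged) = 17.230 − 16.680 = 0.550
ΔΔCt = 0.550 − 5.200 = -4.650
Fold change = 2^(−(-4.650)) = 2^4.650 = 25.1067

25.107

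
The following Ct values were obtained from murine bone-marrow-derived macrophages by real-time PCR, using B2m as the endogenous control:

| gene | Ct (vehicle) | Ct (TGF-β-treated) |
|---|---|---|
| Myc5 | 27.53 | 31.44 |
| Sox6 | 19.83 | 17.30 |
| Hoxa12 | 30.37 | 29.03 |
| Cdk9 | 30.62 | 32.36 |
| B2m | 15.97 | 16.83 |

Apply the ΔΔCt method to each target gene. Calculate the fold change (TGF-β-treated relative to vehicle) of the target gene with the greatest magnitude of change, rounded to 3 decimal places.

Myc5: ΔΔCt = (31.44−16.83) − (27.53−15.97) = 14.61 − 11.56 = 3.05; fold change = 2^-3.05 = 0.121
Sox6: ΔΔCt = (17.30−16.83) − (19.83−15.97) = 0.47 − 3.86 = -3.39; fold change = 2^3.39 = 10.483
Hoxa12: ΔΔCt = (29.03−16.83) − (30.37−15.97) = 12.20 − 14.40 = -2.20; fold change = 2^2.20 = 4.595
Cdk9: ΔΔCt = (32.36−16.83) − (30.62−15.97) = 15.53 − 14.65 = 0.88; fold change = 2^-0.88 = 0.543
Sox6 has the largest |ΔΔCt| = 3.39.

10.483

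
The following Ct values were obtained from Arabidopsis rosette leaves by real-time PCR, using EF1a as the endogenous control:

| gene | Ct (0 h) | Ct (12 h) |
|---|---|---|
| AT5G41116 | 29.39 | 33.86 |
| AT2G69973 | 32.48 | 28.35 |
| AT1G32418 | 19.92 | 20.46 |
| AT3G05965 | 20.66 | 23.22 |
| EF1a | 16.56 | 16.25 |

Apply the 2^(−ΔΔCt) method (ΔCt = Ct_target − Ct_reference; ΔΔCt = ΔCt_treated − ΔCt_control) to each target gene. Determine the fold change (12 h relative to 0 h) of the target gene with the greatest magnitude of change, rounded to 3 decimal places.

AT5G41116: ΔΔCt = (33.86−16.25) − (29.39−16.56) = 17.61 − 12.83 = 4.78; fold change = 2^-4.78 = 0.036
AT2G69973: ΔΔCt = (28.35−16.25) − (32.48−16.56) = 12.10 − 15.92 = -3.82; fold change = 2^3.82 = 14.123
AT1G32418: ΔΔCt = (20.46−16.25) − (19.92−16.56) = 4.21 − 3.36 = 0.85; fold change = 2^-0.85 = 0.555
AT3G05965: ΔΔCt = (23.22−16.25) − (20.66−16.56) = 6.97 − 4.10 = 2.87; fold change = 2^-2.87 = 0.137
AT5G41116 has the largest |ΔΔCt| = 4.78.

0.036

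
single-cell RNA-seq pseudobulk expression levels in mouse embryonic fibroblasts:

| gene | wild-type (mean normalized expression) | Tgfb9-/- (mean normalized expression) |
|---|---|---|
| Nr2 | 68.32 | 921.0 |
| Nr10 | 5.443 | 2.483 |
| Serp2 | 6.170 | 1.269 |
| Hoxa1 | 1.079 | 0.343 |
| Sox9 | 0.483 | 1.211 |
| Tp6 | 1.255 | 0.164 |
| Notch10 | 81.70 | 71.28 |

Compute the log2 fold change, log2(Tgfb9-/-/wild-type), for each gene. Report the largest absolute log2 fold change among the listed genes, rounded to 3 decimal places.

log2(921.0/68.32) = 3.753  (Nr2)
log2(2.483/5.443) = -1.132  (Nr10)
log2(1.269/6.170) = -2.282  (Serp2)
log2(0.343/1.079) = -1.653  (Hoxa1)
log2(1.211/0.483) = 1.326  (Sox9)
log2(0.164/1.255) = -2.936  (Tp6)
log2(71.28/81.70) = -0.197  (Notch10)
The largest magnitude belongs to Nr2.

3.753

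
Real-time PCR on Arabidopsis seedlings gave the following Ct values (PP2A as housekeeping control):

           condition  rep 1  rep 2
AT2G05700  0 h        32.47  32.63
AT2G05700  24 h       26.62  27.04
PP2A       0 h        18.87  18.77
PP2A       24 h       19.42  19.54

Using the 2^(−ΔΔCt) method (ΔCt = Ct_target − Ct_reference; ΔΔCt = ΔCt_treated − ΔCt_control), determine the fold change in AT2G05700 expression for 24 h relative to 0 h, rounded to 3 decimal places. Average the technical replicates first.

Mean Ct: AT2G05700 0 h 32.550; AT2G05700 24 h 26.830; PP2A 0 h 18.820; PP2A 24 h 19.480
ΔCt(0 h) = 32.550 − 18.820 = 13.730
ΔCt(24 h) = 26.830 − 19.480 = 7.350
ΔΔCt = 7.350 − 13.730 = -6.380
Fold change = 2^(−(-6.380)) = 2^6.380 = 83.2859

83.286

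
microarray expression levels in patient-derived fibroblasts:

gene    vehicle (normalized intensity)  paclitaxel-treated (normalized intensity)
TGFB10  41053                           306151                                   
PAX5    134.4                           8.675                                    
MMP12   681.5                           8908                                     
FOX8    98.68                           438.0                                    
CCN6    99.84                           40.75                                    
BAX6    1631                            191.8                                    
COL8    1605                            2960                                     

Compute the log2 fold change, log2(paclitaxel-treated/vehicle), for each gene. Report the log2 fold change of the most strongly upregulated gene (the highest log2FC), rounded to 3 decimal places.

log2(306151/41053) = 2.899  (TGFB10)
log2(8.675/134.4) = -3.954  (PAX5)
log2(8908/681.5) = 3.708  (MMP12)
log2(438.0/98.68) = 2.150  (FOX8)
log2(40.75/99.84) = -1.293  (CCN6)
log2(191.8/1631) = -3.088  (BAX6)
log2(2960/1605) = 0.883  (COL8)
MMP12 is most strongly upregulated.

3.708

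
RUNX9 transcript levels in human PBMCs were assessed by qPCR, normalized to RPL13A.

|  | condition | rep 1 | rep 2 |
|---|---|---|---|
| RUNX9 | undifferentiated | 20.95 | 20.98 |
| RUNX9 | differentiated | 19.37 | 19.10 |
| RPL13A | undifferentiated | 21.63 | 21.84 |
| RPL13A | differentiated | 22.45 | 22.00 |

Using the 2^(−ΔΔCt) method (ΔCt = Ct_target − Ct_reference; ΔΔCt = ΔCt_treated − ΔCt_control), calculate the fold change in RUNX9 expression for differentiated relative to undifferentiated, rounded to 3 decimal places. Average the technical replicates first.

Mean Ct: RUNX9 undifferentiated 20.965; RUNX9 differentiated 19.235; RPL13A undifferentiated 21.735; RPL13A differentiated 22.225
ΔCt(undifferentiated) = 20.965 − 21.735 = -0.770
ΔCt(differentiated) = 19.235 − 22.225 = -2.990
ΔΔCt = -2.990 − (-0.770) = -2.220
Fold change = 2^(−(-2.220)) = 2^2.220 = 4.6589

4.659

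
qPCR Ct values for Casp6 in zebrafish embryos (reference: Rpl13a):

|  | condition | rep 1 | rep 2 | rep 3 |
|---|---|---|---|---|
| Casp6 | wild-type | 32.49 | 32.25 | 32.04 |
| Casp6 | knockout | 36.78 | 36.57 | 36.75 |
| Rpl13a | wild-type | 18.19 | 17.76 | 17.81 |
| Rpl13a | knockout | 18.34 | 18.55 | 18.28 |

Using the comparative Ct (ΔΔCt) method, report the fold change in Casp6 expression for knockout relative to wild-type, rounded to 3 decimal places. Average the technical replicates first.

Mean Ct: Casp6 wild-type 32.260; Casp6 knockout 36.700; Rpl13a wild-type 17.920; Rpl13a knockout 18.390
ΔCt(wild-type) = 32.260 − 17.920 = 14.340
ΔCt(knockout) = 36.700 − 18.390 = 18.310
ΔΔCt = 18.310 − 14.340 = 3.970
Fold change = 2^(−3.970) = 0.0638

0.064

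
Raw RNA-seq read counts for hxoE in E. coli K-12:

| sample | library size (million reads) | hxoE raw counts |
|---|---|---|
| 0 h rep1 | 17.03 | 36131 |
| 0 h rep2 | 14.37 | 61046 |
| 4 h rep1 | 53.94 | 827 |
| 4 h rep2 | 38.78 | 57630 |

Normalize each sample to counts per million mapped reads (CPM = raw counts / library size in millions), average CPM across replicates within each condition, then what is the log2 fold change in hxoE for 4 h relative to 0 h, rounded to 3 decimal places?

CPM(0 h rep1) = 36131 / 17.03 = 2121.6089
CPM(0 h rep2) = 61046 / 14.37 = 4248.1559
CPM(4 h rep1) = 827 / 53.94 = 15.3319
CPM(4 h rep2) = 57630 / 38.78 = 1486.0753
mean CPM(0 h) = 3184.8824; mean CPM(4 h) = 750.7036
Fold change = 750.7036 / 3184.8824 = 0.23571
log2(0.23571) = -2.0849

-2.085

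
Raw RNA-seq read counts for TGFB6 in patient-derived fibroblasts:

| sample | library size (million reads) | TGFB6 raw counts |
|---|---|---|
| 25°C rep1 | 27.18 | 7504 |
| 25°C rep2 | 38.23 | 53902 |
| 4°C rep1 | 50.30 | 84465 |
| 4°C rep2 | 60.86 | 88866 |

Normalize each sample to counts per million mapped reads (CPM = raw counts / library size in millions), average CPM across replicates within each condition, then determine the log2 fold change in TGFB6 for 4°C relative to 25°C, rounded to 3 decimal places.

0.897

CPM(25°C rep1) = 7504 / 27.18 = 276.0854
CPM(25°C rep2) = 53902 / 38.23 = 1409.9398
CPM(4°C rep1) = 84465 / 50.30 = 1679.2247
CPM(4°C rep2) = 88866 / 60.86 = 1460.1709
mean CPM(25°C) = 843.0126; mean CPM(4°C) = 1569.6978
Fold change = 1569.6978 / 843.0126 = 1.86201
log2(1.86201) = 0.8969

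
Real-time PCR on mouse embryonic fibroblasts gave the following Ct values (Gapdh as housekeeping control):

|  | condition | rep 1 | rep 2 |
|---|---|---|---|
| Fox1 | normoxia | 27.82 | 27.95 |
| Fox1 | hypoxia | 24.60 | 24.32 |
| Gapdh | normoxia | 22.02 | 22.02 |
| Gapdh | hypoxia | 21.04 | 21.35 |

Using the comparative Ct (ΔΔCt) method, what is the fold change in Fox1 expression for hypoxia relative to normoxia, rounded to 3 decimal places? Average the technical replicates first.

Mean Ct: Fox1 normoxia 27.885; Fox1 hypoxia 24.460; Gapdh normoxia 22.020; Gapdh hypoxia 21.195
ΔCt(normoxia) = 27.885 − 22.020 = 5.865
ΔCt(hypoxia) = 24.460 − 21.195 = 3.265
ΔΔCt = 3.265 − 5.865 = -2.600
Fold change = 2^(−(-2.600)) = 2^2.600 = 6.0629

6.063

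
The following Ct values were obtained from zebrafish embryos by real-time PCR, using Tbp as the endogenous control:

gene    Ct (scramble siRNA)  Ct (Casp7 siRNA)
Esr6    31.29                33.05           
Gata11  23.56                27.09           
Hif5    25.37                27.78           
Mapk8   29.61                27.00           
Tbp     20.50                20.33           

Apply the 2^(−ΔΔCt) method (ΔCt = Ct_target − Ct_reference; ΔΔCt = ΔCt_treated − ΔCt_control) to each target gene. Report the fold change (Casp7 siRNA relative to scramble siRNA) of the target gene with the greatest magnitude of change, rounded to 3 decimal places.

0.077

Esr6: ΔΔCt = (33.05−20.33) − (31.29−20.50) = 12.72 − 10.79 = 1.93; fold change = 2^-1.93 = 0.262
Gata11: ΔΔCt = (27.09−20.33) − (23.56−20.50) = 6.76 − 3.06 = 3.70; fold change = 2^-3.70 = 0.077
Hif5: ΔΔCt = (27.78−20.33) − (25.37−20.50) = 7.45 − 4.87 = 2.58; fold change = 2^-2.58 = 0.167
Mapk8: ΔΔCt = (27.00−20.33) − (29.61−20.50) = 6.67 − 9.11 = -2.44; fold change = 2^2.44 = 5.426
Gata11 has the largest |ΔΔCt| = 3.70.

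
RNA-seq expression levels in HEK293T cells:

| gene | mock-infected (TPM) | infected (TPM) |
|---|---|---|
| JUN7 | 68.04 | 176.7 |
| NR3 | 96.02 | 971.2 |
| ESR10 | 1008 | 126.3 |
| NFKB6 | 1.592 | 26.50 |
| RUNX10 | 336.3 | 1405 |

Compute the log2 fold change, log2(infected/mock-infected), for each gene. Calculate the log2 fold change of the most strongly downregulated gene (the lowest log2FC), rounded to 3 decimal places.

-2.997

log2(176.7/68.04) = 1.377  (JUN7)
log2(971.2/96.02) = 3.338  (NR3)
log2(126.3/1008) = -2.997  (ESR10)
log2(26.50/1.592) = 4.057  (NFKB6)
log2(1405/336.3) = 2.063  (RUNX10)
ESR10 is most strongly downregulated.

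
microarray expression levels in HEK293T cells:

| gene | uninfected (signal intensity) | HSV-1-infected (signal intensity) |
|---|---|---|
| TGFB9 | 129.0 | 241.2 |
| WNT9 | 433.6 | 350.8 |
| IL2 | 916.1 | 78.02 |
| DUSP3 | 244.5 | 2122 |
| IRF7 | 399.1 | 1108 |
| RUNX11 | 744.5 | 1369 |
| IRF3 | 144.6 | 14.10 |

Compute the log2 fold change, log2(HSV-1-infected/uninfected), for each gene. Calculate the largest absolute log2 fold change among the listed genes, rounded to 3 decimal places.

log2(241.2/129.0) = 0.903  (TGFB9)
log2(350.8/433.6) = -0.306  (WNT9)
log2(78.02/916.1) = -3.554  (IL2)
log2(2122/244.5) = 3.118  (DUSP3)
log2(1108/399.1) = 1.473  (IRF7)
log2(1369/744.5) = 0.879  (RUNX11)
log2(14.10/144.6) = -3.358  (IRF3)
The largest magnitude belongs to IL2.

3.554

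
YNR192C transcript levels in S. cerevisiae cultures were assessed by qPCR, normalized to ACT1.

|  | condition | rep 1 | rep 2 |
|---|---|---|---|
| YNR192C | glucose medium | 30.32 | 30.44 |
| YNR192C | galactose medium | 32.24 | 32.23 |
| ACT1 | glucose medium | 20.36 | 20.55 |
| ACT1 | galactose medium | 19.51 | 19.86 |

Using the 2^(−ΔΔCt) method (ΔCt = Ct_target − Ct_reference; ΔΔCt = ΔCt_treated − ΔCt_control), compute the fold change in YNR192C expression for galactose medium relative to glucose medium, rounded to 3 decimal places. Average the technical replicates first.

0.162

Mean Ct: YNR192C glucose medium 30.380; YNR192C galactose medium 32.235; ACT1 glucose medium 20.455; ACT1 galactose medium 19.685
ΔCt(glucose medium) = 30.380 − 20.455 = 9.925
ΔCt(galactose medium) = 32.235 − 19.685 = 12.550
ΔΔCt = 12.550 − 9.925 = 2.625
Fold change = 2^(−2.625) = 0.1621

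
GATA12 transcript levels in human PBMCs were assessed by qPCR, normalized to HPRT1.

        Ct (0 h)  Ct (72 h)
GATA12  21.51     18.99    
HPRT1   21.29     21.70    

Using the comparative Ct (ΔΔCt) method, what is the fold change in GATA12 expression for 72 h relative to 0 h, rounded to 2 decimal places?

7.62

ΔCt(0 h) = 21.510 − 21.290 = 0.220
ΔCt(72 h) = 18.990 − 21.700 = -2.710
ΔΔCt = -2.710 − 0.220 = -2.930
Fold change = 2^(−(-2.930)) = 2^2.930 = 7.621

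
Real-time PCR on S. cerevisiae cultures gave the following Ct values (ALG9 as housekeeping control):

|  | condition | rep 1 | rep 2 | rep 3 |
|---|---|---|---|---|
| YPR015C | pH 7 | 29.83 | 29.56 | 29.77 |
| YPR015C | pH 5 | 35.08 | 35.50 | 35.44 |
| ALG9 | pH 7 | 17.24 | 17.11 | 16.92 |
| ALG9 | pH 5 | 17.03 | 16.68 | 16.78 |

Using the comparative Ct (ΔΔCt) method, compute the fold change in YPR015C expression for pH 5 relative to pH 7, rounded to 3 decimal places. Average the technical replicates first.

Mean Ct: YPR015C pH 7 29.720; YPR015C pH 5 35.340; ALG9 pH 7 17.090; ALG9 pH 5 16.830
ΔCt(pH 7) = 29.720 − 17.090 = 12.630
ΔCt(pH 5) = 35.340 − 16.830 = 18.510
ΔΔCt = 18.510 − 12.630 = 5.880
Fold change = 2^(−5.880) = 0.0170

0.017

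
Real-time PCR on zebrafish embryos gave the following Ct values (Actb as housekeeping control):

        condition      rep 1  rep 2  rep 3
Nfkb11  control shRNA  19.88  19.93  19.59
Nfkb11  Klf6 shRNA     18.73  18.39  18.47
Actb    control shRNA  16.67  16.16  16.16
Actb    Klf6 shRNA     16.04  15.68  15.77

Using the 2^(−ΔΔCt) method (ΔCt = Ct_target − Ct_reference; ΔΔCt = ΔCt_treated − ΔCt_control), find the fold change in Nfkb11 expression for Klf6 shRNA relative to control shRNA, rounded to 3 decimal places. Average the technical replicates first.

1.705

Mean Ct: Nfkb11 control shRNA 19.800; Nfkb11 Klf6 shRNA 18.530; Actb control shRNA 16.330; Actb Klf6 shRNA 15.830
ΔCt(control shRNA) = 19.800 − 16.330 = 3.470
ΔCt(Klf6 shRNA) = 18.530 − 15.830 = 2.700
ΔΔCt = 2.700 − 3.470 = -0.770
Fold change = 2^(−(-0.770)) = 2^0.770 = 1.7053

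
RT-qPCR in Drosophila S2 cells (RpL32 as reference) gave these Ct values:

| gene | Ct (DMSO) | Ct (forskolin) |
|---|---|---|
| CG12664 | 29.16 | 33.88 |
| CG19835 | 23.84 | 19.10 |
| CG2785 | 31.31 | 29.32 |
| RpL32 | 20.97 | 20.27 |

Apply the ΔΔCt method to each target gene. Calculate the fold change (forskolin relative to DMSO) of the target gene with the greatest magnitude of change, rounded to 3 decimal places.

CG12664: ΔΔCt = (33.88−20.27) − (29.16−20.97) = 13.61 − 8.19 = 5.42; fold change = 2^-5.42 = 0.023
CG19835: ΔΔCt = (19.10−20.27) − (23.84−20.97) = -1.17 − 2.87 = -4.04; fold change = 2^4.04 = 16.450
CG2785: ΔΔCt = (29.32−20.27) − (31.31−20.97) = 9.05 − 10.34 = -1.29; fold change = 2^1.29 = 2.445
CG12664 has the largest |ΔΔCt| = 5.42.

0.023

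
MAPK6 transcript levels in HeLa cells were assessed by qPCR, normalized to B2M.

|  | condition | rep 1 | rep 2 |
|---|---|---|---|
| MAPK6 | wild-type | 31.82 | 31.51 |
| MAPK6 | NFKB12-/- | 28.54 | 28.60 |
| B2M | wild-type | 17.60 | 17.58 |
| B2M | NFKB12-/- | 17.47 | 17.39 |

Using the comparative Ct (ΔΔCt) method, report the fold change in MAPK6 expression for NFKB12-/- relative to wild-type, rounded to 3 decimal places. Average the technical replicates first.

Mean Ct: MAPK6 wild-type 31.665; MAPK6 NFKB12-/- 28.570; B2M wild-type 17.590; B2M NFKB12-/- 17.430
ΔCt(wild-type) = 31.665 − 17.590 = 14.075
ΔCt(NFKB12-/-) = 28.570 − 17.430 = 11.140
ΔΔCt = 11.140 − 14.075 = -2.935
Fold change = 2^(−(-2.935)) = 2^2.935 = 7.6476

7.648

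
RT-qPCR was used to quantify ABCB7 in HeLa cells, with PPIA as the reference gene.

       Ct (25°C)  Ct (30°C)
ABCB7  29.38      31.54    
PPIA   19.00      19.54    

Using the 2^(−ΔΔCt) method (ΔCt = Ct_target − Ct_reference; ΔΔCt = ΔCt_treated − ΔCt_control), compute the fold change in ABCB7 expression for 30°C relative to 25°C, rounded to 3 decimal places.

0.325

ΔCt(25°C) = 29.380 − 19.000 = 10.380
ΔCt(30°C) = 31.540 − 19.540 = 12.000
ΔΔCt = 12.000 − 10.380 = 1.620
Fold change = 2^(−1.620) = 0.3253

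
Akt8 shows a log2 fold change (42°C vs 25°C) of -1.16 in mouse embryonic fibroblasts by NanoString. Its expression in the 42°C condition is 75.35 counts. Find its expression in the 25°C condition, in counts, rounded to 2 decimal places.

Fold change = 2^(-1.16) = 0.4475
25°C expression = 75.35 / 0.4475 = 168.38

168.38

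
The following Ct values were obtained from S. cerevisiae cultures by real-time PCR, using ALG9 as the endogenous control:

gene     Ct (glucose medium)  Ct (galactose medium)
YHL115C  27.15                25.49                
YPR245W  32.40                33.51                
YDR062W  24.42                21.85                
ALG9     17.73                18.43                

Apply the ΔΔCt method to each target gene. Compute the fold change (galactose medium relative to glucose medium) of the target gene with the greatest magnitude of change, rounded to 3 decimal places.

YHL115C: ΔΔCt = (25.49−18.43) − (27.15−17.73) = 7.06 − 9.42 = -2.36; fold change = 2^2.36 = 5.134
YPR245W: ΔΔCt = (33.51−18.43) − (32.40−17.73) = 15.08 − 14.67 = 0.41; fold change = 2^-0.41 = 0.753
YDR062W: ΔΔCt = (21.85−18.43) − (24.42−17.73) = 3.42 − 6.69 = -3.27; fold change = 2^3.27 = 9.646
YDR062W has the largest |ΔΔCt| = 3.27.

9.646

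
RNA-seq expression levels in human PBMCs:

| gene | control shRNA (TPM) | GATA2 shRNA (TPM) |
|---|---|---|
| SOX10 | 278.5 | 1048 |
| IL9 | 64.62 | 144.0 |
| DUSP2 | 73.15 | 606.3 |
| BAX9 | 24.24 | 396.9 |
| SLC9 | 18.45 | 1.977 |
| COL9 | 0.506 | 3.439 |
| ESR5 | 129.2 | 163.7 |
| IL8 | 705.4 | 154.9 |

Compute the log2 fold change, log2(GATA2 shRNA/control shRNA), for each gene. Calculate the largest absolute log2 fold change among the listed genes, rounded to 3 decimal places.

log2(1048/278.5) = 1.912  (SOX10)
log2(144.0/64.62) = 1.156  (IL9)
log2(606.3/73.15) = 3.051  (DUSP2)
log2(396.9/24.24) = 4.033  (BAX9)
log2(1.977/18.45) = -3.222  (SLC9)
log2(3.439/0.506) = 2.765  (COL9)
log2(163.7/129.2) = 0.341  (ESR5)
log2(154.9/705.4) = -2.187  (IL8)
The largest magnitude belongs to BAX9.

4.033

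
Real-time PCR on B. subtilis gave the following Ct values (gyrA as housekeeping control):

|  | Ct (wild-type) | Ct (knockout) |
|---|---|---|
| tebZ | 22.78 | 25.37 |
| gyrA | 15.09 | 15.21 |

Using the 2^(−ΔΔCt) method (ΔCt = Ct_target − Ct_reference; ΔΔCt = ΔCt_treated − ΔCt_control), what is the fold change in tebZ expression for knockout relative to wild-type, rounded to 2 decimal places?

ΔCt(wild-type) = 22.780 − 15.090 = 7.690
ΔCt(knockout) = 25.370 − 15.210 = 10.160
ΔΔCt = 10.160 − 7.690 = 2.470
Fold change = 2^(−2.470) = 0.180

0.18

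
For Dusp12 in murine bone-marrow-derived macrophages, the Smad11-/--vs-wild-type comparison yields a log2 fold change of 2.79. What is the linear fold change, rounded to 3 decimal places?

6.916

Fold change = 2^(2.79) = 6.9163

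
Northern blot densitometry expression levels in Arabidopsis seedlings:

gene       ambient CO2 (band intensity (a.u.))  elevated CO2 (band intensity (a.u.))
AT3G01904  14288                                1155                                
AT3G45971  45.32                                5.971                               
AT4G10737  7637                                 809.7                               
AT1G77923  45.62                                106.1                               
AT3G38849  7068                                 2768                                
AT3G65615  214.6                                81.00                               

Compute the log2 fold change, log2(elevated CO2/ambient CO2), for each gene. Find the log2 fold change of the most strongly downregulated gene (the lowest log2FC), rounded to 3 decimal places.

log2(1155/14288) = -3.629  (AT3G01904)
log2(5.971/45.32) = -2.924  (AT3G45971)
log2(809.7/7637) = -3.238  (AT4G10737)
log2(106.1/45.62) = 1.218  (AT1G77923)
log2(2768/7068) = -1.352  (AT3G38849)
log2(81.00/214.6) = -1.406  (AT3G65615)
AT3G01904 is most strongly downregulated.

-3.629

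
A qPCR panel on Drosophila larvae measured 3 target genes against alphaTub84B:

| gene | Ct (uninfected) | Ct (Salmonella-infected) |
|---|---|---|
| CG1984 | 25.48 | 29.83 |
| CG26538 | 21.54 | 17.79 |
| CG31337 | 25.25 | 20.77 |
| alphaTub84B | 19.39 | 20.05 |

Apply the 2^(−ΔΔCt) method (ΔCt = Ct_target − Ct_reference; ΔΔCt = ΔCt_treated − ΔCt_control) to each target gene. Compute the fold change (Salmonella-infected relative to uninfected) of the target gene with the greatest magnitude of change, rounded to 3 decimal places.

35.261

CG1984: ΔΔCt = (29.83−20.05) − (25.48−19.39) = 9.78 − 6.09 = 3.69; fold change = 2^-3.69 = 0.077
CG26538: ΔΔCt = (17.79−20.05) − (21.54−19.39) = -2.26 − 2.15 = -4.41; fold change = 2^4.41 = 21.259
CG31337: ΔΔCt = (20.77−20.05) − (25.25−19.39) = 0.72 − 5.86 = -5.14; fold change = 2^5.14 = 35.261
CG31337 has the largest |ΔΔCt| = 5.14.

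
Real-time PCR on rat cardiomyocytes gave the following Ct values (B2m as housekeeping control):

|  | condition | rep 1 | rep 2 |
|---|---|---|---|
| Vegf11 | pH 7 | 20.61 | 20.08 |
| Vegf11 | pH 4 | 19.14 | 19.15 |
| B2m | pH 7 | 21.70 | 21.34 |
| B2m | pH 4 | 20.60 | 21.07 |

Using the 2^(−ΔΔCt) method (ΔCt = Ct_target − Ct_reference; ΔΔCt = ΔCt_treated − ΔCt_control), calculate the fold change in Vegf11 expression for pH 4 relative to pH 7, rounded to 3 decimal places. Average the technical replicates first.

Mean Ct: Vegf11 pH 7 20.345; Vegf11 pH 4 19.145; B2m pH 7 21.520; B2m pH 4 20.835
ΔCt(pH 7) = 20.345 − 21.520 = -1.175
ΔCt(pH 4) = 19.145 − 20.835 = -1.690
ΔΔCt = -1.690 − (-1.175) = -0.515
Fold change = 2^(−(-0.515)) = 2^0.515 = 1.4290

1.429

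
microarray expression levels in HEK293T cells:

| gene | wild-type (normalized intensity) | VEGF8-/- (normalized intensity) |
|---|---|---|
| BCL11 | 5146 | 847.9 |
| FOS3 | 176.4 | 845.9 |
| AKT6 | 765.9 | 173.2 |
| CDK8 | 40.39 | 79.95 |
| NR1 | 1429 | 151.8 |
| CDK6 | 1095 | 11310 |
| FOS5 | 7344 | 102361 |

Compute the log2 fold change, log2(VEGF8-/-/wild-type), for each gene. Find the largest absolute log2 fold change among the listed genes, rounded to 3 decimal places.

log2(847.9/5146) = -2.601  (BCL11)
log2(845.9/176.4) = 2.262  (FOS3)
log2(173.2/765.9) = -2.145  (AKT6)
log2(79.95/40.39) = 0.985  (CDK8)
log2(151.8/1429) = -3.235  (NR1)
log2(11310/1095) = 3.369  (CDK6)
log2(102361/7344) = 3.801  (FOS5)
The largest magnitude belongs to FOS5.

3.801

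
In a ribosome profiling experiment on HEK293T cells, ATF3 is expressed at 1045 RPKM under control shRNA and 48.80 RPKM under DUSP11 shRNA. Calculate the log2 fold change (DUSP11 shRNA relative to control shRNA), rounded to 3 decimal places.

-4.420

Fold change = 48.80 / 1045 = 0.0467
log2(0.0467) = -4.4205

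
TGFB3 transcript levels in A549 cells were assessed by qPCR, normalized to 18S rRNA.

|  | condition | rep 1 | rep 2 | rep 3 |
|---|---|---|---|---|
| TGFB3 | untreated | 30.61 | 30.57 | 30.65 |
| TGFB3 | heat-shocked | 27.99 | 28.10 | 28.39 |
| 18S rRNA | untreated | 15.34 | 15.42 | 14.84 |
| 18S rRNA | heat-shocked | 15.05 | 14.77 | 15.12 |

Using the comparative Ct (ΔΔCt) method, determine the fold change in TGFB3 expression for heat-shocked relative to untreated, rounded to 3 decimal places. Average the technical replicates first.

Mean Ct: TGFB3 untreated 30.610; TGFB3 heat-shocked 28.160; 18S rRNA untreated 15.200; 18S rRNA heat-shocked 14.980
ΔCt(untreated) = 30.610 − 15.200 = 15.410
ΔCt(heat-shocked) = 28.160 − 14.980 = 13.180
ΔΔCt = 13.180 − 15.410 = -2.230
Fold change = 2^(−(-2.230)) = 2^2.230 = 4.6913

4.691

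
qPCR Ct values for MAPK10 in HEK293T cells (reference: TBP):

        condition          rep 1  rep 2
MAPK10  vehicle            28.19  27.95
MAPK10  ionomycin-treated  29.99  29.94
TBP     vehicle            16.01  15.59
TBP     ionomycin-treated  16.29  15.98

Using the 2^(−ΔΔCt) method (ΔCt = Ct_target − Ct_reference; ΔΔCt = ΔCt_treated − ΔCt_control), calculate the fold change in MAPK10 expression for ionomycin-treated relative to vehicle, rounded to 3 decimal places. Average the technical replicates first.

0.339

Mean Ct: MAPK10 vehicle 28.070; MAPK10 ionomycin-treated 29.965; TBP vehicle 15.800; TBP ionomycin-treated 16.135
ΔCt(vehicle) = 28.070 − 15.800 = 12.270
ΔCt(ionomycin-treated) = 29.965 − 16.135 = 13.830
ΔΔCt = 13.830 − 12.270 = 1.560
Fold change = 2^(−1.560) = 0.3392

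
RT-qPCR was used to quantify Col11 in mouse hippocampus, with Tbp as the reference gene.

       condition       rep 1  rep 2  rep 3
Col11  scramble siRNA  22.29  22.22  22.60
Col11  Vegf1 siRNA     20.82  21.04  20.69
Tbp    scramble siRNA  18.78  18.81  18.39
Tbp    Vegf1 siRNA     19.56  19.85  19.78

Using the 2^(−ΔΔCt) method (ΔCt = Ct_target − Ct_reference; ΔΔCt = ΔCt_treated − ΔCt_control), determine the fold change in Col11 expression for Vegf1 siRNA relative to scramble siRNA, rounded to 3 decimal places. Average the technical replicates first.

6.021

Mean Ct: Col11 scramble siRNA 22.370; Col11 Vegf1 siRNA 20.850; Tbp scramble siRNA 18.660; Tbp Vegf1 siRNA 19.730
ΔCt(scramble siRNA) = 22.370 − 18.660 = 3.710
ΔCt(Vegf1 siRNA) = 20.850 − 19.730 = 1.120
ΔΔCt = 1.120 − 3.710 = -2.590
Fold change = 2^(−(-2.590)) = 2^2.590 = 6.0210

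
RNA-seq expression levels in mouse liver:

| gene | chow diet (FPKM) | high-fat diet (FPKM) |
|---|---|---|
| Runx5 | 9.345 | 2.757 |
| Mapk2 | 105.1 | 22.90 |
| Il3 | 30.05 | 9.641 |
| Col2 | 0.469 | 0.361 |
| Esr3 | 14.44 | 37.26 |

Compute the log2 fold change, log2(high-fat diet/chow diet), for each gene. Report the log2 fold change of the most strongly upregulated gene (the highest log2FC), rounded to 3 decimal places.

log2(2.757/9.345) = -1.761  (Runx5)
log2(22.90/105.1) = -2.198  (Mapk2)
log2(9.641/30.05) = -1.640  (Il3)
log2(0.361/0.469) = -0.378  (Col2)
log2(37.26/14.44) = 1.368  (Esr3)
Esr3 is most strongly upregulated.

1.368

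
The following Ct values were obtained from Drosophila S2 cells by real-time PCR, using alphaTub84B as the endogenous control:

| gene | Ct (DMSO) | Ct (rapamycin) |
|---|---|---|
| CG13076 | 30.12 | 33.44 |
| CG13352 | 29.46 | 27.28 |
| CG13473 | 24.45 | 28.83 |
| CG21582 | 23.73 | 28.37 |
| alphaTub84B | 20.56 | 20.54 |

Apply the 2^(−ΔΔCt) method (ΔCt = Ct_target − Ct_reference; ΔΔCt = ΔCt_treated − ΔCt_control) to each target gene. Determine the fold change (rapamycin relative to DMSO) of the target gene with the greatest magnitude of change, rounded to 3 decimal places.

0.040

CG13076: ΔΔCt = (33.44−20.54) − (30.12−20.56) = 12.90 − 9.56 = 3.34; fold change = 2^-3.34 = 0.099
CG13352: ΔΔCt = (27.28−20.54) − (29.46−20.56) = 6.74 − 8.90 = -2.16; fold change = 2^2.16 = 4.469
CG13473: ΔΔCt = (28.83−20.54) − (24.45−20.56) = 8.29 − 3.89 = 4.40; fold change = 2^-4.40 = 0.047
CG21582: ΔΔCt = (28.37−20.54) − (23.73−20.56) = 7.83 − 3.17 = 4.66; fold change = 2^-4.66 = 0.040
CG21582 has the largest |ΔΔCt| = 4.66.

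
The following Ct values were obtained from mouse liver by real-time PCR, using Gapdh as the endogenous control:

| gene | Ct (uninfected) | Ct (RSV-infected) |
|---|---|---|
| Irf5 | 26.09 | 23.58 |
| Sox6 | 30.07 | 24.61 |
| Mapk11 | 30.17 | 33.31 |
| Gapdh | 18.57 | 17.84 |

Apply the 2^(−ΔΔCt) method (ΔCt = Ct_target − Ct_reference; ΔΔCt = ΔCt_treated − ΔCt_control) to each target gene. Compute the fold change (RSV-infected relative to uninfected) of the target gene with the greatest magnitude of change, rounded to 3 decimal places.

26.538

Irf5: ΔΔCt = (23.58−17.84) − (26.09−18.57) = 5.74 − 7.52 = -1.78; fold change = 2^1.78 = 3.434
Sox6: ΔΔCt = (24.61−17.84) − (30.07−18.57) = 6.77 − 11.50 = -4.73; fold change = 2^4.73 = 26.538
Mapk11: ΔΔCt = (33.31−17.84) − (30.17−18.57) = 15.47 − 11.60 = 3.87; fold change = 2^-3.87 = 0.068
Sox6 has the largest |ΔΔCt| = 4.73.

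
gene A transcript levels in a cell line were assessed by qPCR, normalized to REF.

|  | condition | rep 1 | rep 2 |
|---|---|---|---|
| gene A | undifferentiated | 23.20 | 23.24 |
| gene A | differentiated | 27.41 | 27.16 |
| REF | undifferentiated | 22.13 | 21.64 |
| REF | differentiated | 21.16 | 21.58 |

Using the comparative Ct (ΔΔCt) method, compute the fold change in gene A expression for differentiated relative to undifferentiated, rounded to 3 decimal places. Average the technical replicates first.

Mean Ct: gene A undifferentiated 23.220; gene A differentiated 27.285; REF undifferentiated 21.885; REF differentiated 21.370
ΔCt(undifferentiated) = 23.220 − 21.885 = 1.335
ΔCt(differentiated) = 27.285 − 21.370 = 5.915
ΔΔCt = 5.915 − 1.335 = 4.580
Fold change = 2^(−4.580) = 0.0418

0.042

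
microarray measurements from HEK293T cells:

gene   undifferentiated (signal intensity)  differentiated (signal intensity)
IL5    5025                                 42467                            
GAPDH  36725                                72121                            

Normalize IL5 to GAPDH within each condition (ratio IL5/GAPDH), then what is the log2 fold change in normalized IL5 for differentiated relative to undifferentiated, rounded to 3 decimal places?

2.105

IL5/GAPDH (undifferentiated) = 5025 / 36725 = 0.13683
IL5/GAPDH (differentiated) = 42467 / 72121 = 0.58883
Fold change = 0.58883 / 0.13683 = 4.3034
log2(4.3034) = 2.1055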